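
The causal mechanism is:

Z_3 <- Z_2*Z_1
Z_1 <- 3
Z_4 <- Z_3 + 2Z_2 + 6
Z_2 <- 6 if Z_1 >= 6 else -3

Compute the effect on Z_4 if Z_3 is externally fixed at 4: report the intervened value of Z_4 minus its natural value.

The intervention breaks the incoming arrows to Z_3: Z_3 <- Z_2*Z_1 no longer applies, and Z_3 = 4.
Z_2 = 6 if Z_1 >= 6 else -3  [with Z_1=3]  = -3
Z_4 = Z_3 + 2Z_2 + 6  [with Z_3=4, Z_2=-3]  = 4
Without intervention: Z_2 = 6 if Z_1 >= 6 else -3  [with Z_1=3]  = -3; Z_3 = Z_2*Z_1  [with Z_2=-3, Z_1=3]  = -9; Z_4 = Z_3 + 2Z_2 + 6  [with Z_3=-9, Z_2=-3]  = -9.
Change = 4 − (-9) = 13.

13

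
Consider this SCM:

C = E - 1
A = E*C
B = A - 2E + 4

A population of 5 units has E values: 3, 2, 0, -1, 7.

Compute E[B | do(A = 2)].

1.6

Every unit gets A=2 under the intervention. B values become 0, 2, 6, 8, -8; E[B|do(A=2)] = 1.6.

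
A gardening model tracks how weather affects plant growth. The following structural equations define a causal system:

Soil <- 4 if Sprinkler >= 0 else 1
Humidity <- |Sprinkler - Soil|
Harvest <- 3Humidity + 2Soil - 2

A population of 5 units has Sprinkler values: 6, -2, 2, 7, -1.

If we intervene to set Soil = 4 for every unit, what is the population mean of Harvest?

The intervention sets Soil=4 in all 5 units regardless of Sprinkler. Recomputing Harvest per unit gives 12, 24, 12, 15, 21; average 16.8.

16.8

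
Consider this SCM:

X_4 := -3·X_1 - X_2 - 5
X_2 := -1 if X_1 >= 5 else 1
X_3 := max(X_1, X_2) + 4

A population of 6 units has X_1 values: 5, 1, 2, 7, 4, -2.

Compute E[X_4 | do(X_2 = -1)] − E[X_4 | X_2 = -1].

Under do(X_2=-1), X_2's equation is replaced by X_2=-1 for every unit. Per-unit X_4: -19, -7, -10, -25, -16, 2. Mean = -12.5.
Observing X_2=-1 restricts to units where X_2's equation naturally yields -1: X_1 ∈ {5, 7}. In that subpopulation X_4 = -19, -25, mean -22.
Difference = -12.5 − (-22) = 9.5.

9.5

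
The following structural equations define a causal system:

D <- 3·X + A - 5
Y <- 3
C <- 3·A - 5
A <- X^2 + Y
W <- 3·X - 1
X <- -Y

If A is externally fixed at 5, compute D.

do(A=5) replaces the equation A <- X^2 + Y with the constant A = 5.
X = -Y  [with Y=3]  = -3
D = 3·X + A - 5  [with X=-3, A=5]  = -9

-9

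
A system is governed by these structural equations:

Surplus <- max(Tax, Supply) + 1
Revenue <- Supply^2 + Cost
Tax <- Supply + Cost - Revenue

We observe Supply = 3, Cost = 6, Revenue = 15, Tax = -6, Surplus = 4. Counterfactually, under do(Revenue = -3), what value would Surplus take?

13

do(Revenue=-3) replaces the equation Revenue <- Supply^2 + Cost with the constant Revenue = -3.
Tax = Supply + Cost - Revenue  [with Supply=3, Cost=6, Revenue=-3]  = 12
Surplus = max(Tax, Supply) + 1  [with Tax=12, Supply=3]  = 13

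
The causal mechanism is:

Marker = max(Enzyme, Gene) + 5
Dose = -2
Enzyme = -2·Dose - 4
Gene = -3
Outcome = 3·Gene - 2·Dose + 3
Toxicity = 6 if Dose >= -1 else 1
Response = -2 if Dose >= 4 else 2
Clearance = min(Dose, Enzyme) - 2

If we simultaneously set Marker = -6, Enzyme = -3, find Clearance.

The joint intervention fixes Marker = -6, Enzyme = -3, removing each variable's own equation.
Clearance = min(Dose, Enzyme) - 2  [with Dose=-2, Enzyme=-3]  = -5

-5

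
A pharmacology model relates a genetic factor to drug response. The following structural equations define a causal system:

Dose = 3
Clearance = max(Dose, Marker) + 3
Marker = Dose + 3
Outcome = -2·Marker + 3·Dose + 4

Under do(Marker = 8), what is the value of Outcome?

Under do(Marker=8), the mechanism Marker = Dose + 3 is discarded; Marker is fixed at 8.
Outcome = -2·Marker + 3·Dose + 4  [with Marker=8, Dose=3]  = -3

-3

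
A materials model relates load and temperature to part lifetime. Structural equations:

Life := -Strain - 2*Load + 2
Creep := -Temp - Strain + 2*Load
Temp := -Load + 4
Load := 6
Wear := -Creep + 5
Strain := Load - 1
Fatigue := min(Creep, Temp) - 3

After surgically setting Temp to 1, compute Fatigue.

The intervention breaks the incoming arrows to Temp: Temp := -Load + 4 no longer applies, and Temp = 1.
Strain = Load - 1  [with Load=6]  = 5
Creep = -Temp - Strain + 2*Load  [with Temp=1, Strain=5, Load=6]  = 6
Fatigue = min(Creep, Temp) - 3  [with Creep=6, Temp=1]  = -2

-2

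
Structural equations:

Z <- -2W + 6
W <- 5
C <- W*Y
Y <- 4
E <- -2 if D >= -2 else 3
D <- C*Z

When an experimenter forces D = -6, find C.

do(D=-6) replaces the equation D <- C*Z with the constant D = -6.
C is not downstream of the intervention, so its value is determined by the original equations.
C = W*Y  [with W=5, Y=4]  = 20

20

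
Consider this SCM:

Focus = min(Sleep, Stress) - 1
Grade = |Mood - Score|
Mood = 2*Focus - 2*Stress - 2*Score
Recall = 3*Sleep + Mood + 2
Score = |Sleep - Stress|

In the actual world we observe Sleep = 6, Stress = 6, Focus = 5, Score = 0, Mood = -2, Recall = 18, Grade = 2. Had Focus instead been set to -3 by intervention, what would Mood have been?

-18

do(Focus=-3) replaces the equation Focus = min(Sleep, Stress) - 1 with the constant Focus = -3.
Score = |Sleep - Stress|  [with Sleep=6, Stress=6]  = 0
Mood = 2*Focus - 2*Stress - 2*Score  [with Focus=-3, Stress=6, Score=0]  = -18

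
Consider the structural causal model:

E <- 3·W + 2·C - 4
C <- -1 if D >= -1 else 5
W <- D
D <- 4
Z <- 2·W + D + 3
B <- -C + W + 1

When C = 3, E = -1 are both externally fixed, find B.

2

The joint intervention fixes C = 3, E = -1, removing each variable's own equation.
W = D  [with D=4]  = 4
B = -C + W + 1  [with C=3, W=4]  = 2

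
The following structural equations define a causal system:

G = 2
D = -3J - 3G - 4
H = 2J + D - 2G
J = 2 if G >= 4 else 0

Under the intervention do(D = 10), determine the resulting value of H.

The intervention breaks the incoming arrows to D: D = -3J - 3G - 4 no longer applies, and D = 10.
J = 2 if G >= 4 else 0  [with G=2]  = 0
H = 2J + D - 2G  [with J=0, D=10, G=2]  = 6

6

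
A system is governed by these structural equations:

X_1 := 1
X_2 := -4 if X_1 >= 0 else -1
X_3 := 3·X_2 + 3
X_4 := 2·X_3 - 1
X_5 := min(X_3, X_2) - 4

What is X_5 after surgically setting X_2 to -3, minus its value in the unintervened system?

do(X_2=-3) replaces the equation X_2 := -4 if X_1 >= 0 else -1 with the constant X_2 = -3.
X_3 = 3·X_2 + 3  [with X_2=-3]  = -6
X_5 = min(X_3, X_2) - 4  [with X_3=-6, X_2=-3]  = -10
Without intervention: X_2 = -4 if X_1 >= 0 else -1  [with X_1=1]  = -4; X_3 = 3·X_2 + 3  [with X_2=-4]  = -9; X_5 = min(X_3, X_2) - 4  [with X_3=-9, X_2=-4]  = -13.
Change = -10 − (-13) = 3.

3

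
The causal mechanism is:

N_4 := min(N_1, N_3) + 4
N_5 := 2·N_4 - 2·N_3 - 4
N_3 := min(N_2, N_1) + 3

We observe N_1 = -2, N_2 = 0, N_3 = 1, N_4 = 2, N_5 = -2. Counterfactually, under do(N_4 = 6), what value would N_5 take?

6

Intervening sets N_4 = 6 and removes its equation (N_4 := min(N_1, N_3) + 4).
N_3 = min(N_2, N_1) + 3  [with N_2=0, N_1=-2]  = 1
N_5 = 2·N_4 - 2·N_3 - 4  [with N_4=6, N_3=1]  = 6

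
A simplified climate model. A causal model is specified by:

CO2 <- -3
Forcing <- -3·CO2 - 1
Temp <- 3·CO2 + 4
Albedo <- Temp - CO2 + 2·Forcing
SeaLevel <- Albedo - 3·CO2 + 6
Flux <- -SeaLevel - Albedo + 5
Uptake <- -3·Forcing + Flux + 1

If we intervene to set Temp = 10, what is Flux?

The intervention breaks the incoming arrows to Temp: Temp <- 3·CO2 + 4 no longer applies, and Temp = 10.
Forcing = -3·CO2 - 1  [with CO2=-3]  = 8
Albedo = Temp - CO2 + 2·Forcing  [with Temp=10, CO2=-3, Forcing=8]  = 29
SeaLevel = Albedo - 3·CO2 + 6  [with Albedo=29, CO2=-3]  = 44
Flux = -SeaLevel - Albedo + 5  [with SeaLevel=44, Albedo=29]  = -68

-68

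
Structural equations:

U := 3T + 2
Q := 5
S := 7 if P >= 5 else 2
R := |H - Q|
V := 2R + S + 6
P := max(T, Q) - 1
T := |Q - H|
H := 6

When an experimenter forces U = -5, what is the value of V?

do(U=-5) replaces the equation U := 3T + 2 with the constant U = -5.
V is not downstream of the intervention, so its value is determined by the original equations.
T = |Q - H|  [with Q=5, H=6]  = 1
R = |H - Q|  [with H=6, Q=5]  = 1
P = max(T, Q) - 1  [with T=1, Q=5]  = 4
S = 7 if P >= 5 else 2  [with P=4]  = 2
V = 2R + S + 6  [with R=1, S=2]  = 10

10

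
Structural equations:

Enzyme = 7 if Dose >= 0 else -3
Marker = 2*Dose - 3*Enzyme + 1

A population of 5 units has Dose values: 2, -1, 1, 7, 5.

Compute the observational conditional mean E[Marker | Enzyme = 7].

-12.5

Conditioning on Enzyme=7 selects the 4 unit(s) with Dose ∈ {2, 1, 7, 5}. Their Marker values: -16, -18, -6, -10. Mean = -12.5.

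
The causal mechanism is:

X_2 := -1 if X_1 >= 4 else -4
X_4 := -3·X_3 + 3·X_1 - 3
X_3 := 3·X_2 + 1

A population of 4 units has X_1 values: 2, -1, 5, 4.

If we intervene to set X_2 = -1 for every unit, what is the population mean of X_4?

10.5

do(X_2=-1) breaks X_2's dependence on X_1. With X_2=-1 fixed, X_4 across the units is 9, 0, 18, 15, mean 10.5.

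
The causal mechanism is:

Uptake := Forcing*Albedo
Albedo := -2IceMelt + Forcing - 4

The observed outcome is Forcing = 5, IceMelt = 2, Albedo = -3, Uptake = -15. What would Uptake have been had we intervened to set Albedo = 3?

The intervention breaks the incoming arrows to Albedo: Albedo := -2IceMelt + Forcing - 4 no longer applies, and Albedo = 3.
Uptake = Forcing*Albedo  [with Forcing=5, Albedo=3]  = 15

15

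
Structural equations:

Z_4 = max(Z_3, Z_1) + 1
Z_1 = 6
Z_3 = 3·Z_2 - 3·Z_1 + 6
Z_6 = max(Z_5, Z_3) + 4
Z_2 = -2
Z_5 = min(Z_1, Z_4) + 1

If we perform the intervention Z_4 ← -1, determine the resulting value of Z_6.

Under do(Z_4=-1), the mechanism Z_4 = max(Z_3, Z_1) + 1 is discarded; Z_4 is fixed at -1.
Z_3 = 3·Z_2 - 3·Z_1 + 6  [with Z_2=-2, Z_1=6]  = -18
Z_5 = min(Z_1, Z_4) + 1  [with Z_1=6, Z_4=-1]  = 0
Z_6 = max(Z_5, Z_3) + 4  [with Z_5=0, Z_3=-18]  = 4

4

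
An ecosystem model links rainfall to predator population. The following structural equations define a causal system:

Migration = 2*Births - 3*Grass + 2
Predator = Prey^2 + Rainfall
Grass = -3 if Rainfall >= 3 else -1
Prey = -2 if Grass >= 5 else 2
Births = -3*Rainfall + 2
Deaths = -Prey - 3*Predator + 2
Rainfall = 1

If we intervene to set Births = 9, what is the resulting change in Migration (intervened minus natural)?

Under do(Births=9), the mechanism Births = -3*Rainfall + 2 is discarded; Births is fixed at 9.
Grass = -3 if Rainfall >= 3 else -1  [with Rainfall=1]  = -1
Migration = 2*Births - 3*Grass + 2  [with Births=9, Grass=-1]  = 23
Without intervention: Grass = -3 if Rainfall >= 3 else -1  [with Rainfall=1]  = -1; Births = -3*Rainfall + 2  [with Rainfall=1]  = -1; Migration = 2*Births - 3*Grass + 2  [with Births=-1, Grass=-1]  = 3.
Change = 23 − 3 = 20.

20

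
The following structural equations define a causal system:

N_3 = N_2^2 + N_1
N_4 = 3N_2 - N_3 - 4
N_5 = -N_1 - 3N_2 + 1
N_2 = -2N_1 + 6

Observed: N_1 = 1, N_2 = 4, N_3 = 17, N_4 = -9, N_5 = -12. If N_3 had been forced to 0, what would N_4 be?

8

The intervention breaks the incoming arrows to N_3: N_3 = N_2^2 + N_1 no longer applies, and N_3 = 0.
N_2 = -2N_1 + 6  [with N_1=1]  = 4
N_4 = 3N_2 - N_3 - 4  [with N_2=4, N_3=0]  = 8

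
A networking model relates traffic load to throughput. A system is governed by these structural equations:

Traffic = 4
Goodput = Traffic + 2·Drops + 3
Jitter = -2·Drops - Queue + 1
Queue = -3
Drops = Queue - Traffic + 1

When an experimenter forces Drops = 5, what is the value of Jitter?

-6

The intervention breaks the incoming arrows to Drops: Drops = Queue - Traffic + 1 no longer applies, and Drops = 5.
Jitter = -2·Drops - Queue + 1  [with Drops=5, Queue=-3]  = -6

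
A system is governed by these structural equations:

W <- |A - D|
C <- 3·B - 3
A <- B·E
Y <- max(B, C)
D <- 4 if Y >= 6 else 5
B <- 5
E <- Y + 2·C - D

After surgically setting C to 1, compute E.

2

do(C=1) replaces the equation C <- 3·B - 3 with the constant C = 1.
Y = max(B, C)  [with B=5, C=1]  = 5
D = 4 if Y >= 6 else 5  [with Y=5]  = 5
E = Y + 2·C - D  [with Y=5, C=1, D=5]  = 2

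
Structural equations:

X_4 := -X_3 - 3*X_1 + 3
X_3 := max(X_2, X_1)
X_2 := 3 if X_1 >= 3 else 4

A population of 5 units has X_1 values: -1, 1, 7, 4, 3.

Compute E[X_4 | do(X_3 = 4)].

-9.4

do(X_3=4) breaks X_3's dependence on X_1. With X_3=4 fixed, X_4 across the units is 2, -4, -22, -13, -10, mean -9.4.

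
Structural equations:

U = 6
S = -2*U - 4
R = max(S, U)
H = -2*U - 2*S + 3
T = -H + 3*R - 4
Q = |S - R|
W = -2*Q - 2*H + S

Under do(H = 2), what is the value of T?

12

Intervening sets H = 2 and removes its equation (H = -2*U - 2*S + 3).
S = -2*U - 4  [with U=6]  = -16
R = max(S, U)  [with S=-16, U=6]  = 6
T = -H + 3*R - 4  [with H=2, R=6]  = 12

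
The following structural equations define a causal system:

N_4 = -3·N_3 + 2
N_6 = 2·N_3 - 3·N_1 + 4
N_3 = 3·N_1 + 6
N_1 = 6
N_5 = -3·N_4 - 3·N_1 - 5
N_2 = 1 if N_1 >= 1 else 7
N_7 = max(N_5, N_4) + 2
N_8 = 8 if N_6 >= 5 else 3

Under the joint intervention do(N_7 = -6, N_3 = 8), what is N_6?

2

Setting N_7 = -6, N_3 = 8 by intervention discards those variables' equations.
N_6 = 2·N_3 - 3·N_1 + 4  [with N_3=8, N_1=6]  = 2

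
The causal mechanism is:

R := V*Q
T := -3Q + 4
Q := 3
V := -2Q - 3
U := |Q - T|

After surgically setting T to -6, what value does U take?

The intervention breaks the incoming arrows to T: T := -3Q + 4 no longer applies, and T = -6.
U = |Q - T|  [with Q=3, T=-6]  = 9

9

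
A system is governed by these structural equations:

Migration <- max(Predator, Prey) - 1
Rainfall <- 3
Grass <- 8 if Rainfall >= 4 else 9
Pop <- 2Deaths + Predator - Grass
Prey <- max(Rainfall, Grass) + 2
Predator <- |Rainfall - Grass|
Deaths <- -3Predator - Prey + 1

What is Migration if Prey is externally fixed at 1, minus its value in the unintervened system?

The intervention breaks the incoming arrows to Prey: Prey <- max(Rainfall, Grass) + 2 no longer applies, and Prey = 1.
Grass = 8 if Rainfall >= 4 else 9  [with Rainfall=3]  = 9
Predator = |Rainfall - Grass|  [with Rainfall=3, Grass=9]  = 6
Migration = max(Predator, Prey) - 1  [with Predator=6, Prey=1]  = 5
Without intervention: Grass = 8 if Rainfall >= 4 else 9  [with Rainfall=3]  = 9; Prey = max(Rainfall, Grass) + 2  [with Rainfall=3, Grass=9]  = 11; Predator = |Rainfall - Grass|  [with Rainfall=3, Grass=9]  = 6; Migration = max(Predator, Prey) - 1  [with Predator=6, Prey=11]  = 10.
Change = 5 − 10 = -5.

-5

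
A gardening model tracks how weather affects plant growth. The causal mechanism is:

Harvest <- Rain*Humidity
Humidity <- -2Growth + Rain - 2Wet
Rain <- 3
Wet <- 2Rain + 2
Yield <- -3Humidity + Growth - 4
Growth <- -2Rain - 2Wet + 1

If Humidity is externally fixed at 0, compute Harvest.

Under do(Humidity=0), the mechanism Humidity <- -2Growth + Rain - 2Wet is discarded; Humidity is fixed at 0.
Harvest = Rain*Humidity  [with Rain=3, Humidity=0]  = 0

0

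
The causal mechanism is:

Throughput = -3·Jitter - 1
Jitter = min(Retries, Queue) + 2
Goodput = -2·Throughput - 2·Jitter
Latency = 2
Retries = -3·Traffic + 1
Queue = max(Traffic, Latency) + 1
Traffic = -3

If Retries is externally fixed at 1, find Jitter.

3

Intervening sets Retries = 1 and removes its equation (Retries = -3·Traffic + 1).
Queue = max(Traffic, Latency) + 1  [with Traffic=-3, Latency=2]  = 3
Jitter = min(Retries, Queue) + 2  [with Retries=1, Queue=3]  = 3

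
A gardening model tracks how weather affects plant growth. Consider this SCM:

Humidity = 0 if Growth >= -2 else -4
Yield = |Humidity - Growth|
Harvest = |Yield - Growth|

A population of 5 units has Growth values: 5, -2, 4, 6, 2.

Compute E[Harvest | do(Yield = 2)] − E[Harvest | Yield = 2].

Every unit gets Yield=2 under the intervention. Harvest values become 3, 4, 2, 4, 0; E[Harvest|do(Yield=2)] = 2.6.
E[Harvest|Yield=2] averages over only the 2 units with Yield=2 (Growth = -2, 2): Harvest = 4, 0, mean 2.
Difference = 2.6 − 2 = 0.6.

0.6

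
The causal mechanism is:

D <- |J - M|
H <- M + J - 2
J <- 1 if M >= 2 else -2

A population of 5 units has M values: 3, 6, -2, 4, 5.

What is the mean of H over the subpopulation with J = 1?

3.5

Conditioning on J=1 selects the 4 unit(s) with M ∈ {3, 6, 4, 5}. Their H values: 2, 5, 3, 4. Mean = 3.5.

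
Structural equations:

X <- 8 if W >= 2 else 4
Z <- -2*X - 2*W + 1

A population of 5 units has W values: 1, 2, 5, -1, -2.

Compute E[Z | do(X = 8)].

-17

Every unit gets X=8 under the intervention. Z values become -17, -19, -25, -13, -11; E[Z|do(X=8)] = -17.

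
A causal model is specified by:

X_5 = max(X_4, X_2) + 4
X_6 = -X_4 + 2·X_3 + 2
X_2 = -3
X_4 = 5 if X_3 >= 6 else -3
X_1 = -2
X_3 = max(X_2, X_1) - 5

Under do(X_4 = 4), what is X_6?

-16

Under do(X_4=4), the mechanism X_4 = 5 if X_3 >= 6 else -3 is discarded; X_4 is fixed at 4.
X_3 = max(X_2, X_1) - 5  [with X_2=-3, X_1=-2]  = -7
X_6 = -X_4 + 2·X_3 + 2  [with X_4=4, X_3=-7]  = -16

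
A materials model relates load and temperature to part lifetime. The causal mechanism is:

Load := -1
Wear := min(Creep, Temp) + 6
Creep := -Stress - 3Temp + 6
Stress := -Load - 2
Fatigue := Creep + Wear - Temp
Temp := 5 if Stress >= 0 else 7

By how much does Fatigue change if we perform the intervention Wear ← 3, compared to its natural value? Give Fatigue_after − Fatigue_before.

11

The intervention breaks the incoming arrows to Wear: Wear := min(Creep, Temp) + 6 no longer applies, and Wear = 3.
Stress = -Load - 2  [with Load=-1]  = -1
Temp = 5 if Stress >= 0 else 7  [with Stress=-1]  = 7
Creep = -Stress - 3Temp + 6  [with Stress=-1, Temp=7]  = -14
Fatigue = Creep + Wear - Temp  [with Creep=-14, Wear=3, Temp=7]  = -18
Without intervention: Stress = -Load - 2  [with Load=-1]  = -1; Temp = 5 if Stress >= 0 else 7  [with Stress=-1]  = 7; Creep = -Stress - 3Temp + 6  [with Stress=-1, Temp=7]  = -14; Wear = min(Creep, Temp) + 6  [with Creep=-14, Temp=7]  = -8; Fatigue = Creep + Wear - Temp  [with Creep=-14, Wear=-8, Temp=7]  = -29.
Change = -18 − (-29) = 11.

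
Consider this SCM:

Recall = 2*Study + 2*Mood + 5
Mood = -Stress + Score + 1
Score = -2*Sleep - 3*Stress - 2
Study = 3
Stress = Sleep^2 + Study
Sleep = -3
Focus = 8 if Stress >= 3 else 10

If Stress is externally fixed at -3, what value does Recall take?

The intervention breaks the incoming arrows to Stress: Stress = Sleep^2 + Study no longer applies, and Stress = -3.
Score = -2*Sleep - 3*Stress - 2  [with Sleep=-3, Stress=-3]  = 13
Mood = -Stress + Score + 1  [with Stress=-3, Score=13]  = 17
Recall = 2*Study + 2*Mood + 5  [with Study=3, Mood=17]  = 45

45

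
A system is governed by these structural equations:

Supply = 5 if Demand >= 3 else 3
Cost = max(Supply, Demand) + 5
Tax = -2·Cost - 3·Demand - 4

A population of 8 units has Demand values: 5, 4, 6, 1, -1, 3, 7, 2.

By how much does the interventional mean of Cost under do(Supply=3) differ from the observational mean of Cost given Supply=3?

Every unit gets Supply=3 under the intervention. Cost values become 10, 9, 11, 8, 8, 8, 12, 8; E[Cost|do(Supply=3)] = 9.25.
Conditioning on Supply=3 selects the 3 unit(s) with Demand ∈ {1, -1, 2}. Their Cost values: 8, 8, 8. Mean = 8.
Difference = 9.25 − 8 = 1.25.

1.25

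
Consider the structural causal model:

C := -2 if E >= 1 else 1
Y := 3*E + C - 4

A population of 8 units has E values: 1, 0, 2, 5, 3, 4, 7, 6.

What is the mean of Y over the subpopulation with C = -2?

6

E[Y|C=-2] averages over only the 7 units with C=-2 (E = 1, 2, 5, 3, 4, 7, 6): Y = -3, 0, 9, 3, 6, 15, 12, mean 6.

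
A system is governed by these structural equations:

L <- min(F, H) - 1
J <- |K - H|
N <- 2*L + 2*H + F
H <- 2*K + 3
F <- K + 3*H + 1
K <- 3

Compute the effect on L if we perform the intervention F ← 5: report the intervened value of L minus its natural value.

The intervention breaks the incoming arrows to F: F <- K + 3*H + 1 no longer applies, and F = 5.
H = 2*K + 3  [with K=3]  = 9
L = min(F, H) - 1  [with F=5, H=9]  = 4
Without intervention: H = 2*K + 3  [with K=3]  = 9; F = K + 3*H + 1  [with K=3, H=9]  = 31; L = min(F, H) - 1  [with F=31, H=9]  = 8.
Change = 4 − 8 = -4.

-4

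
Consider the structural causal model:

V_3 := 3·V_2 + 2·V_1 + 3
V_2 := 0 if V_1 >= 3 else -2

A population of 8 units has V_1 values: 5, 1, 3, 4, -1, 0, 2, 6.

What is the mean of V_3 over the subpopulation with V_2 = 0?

E[V_3|V_2=0] averages over only the 4 units with V_2=0 (V_1 = 5, 3, 4, 6): V_3 = 13, 9, 11, 15, mean 12.

12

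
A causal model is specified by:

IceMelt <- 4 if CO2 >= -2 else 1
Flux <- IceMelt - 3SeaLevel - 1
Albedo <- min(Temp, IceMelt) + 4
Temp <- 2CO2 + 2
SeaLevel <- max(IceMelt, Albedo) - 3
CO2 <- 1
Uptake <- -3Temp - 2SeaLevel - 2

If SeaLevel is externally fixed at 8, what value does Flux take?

-21

The intervention breaks the incoming arrows to SeaLevel: SeaLevel <- max(IceMelt, Albedo) - 3 no longer applies, and SeaLevel = 8.
IceMelt = 4 if CO2 >= -2 else 1  [with CO2=1]  = 4
Flux = IceMelt - 3SeaLevel - 1  [with IceMelt=4, SeaLevel=8]  = -21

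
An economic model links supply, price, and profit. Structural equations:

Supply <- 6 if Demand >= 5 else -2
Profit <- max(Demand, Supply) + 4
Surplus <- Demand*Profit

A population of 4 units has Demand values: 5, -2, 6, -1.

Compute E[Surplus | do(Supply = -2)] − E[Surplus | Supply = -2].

The intervention sets Supply=-2 in all 4 units regardless of Demand. Recomputing Surplus per unit gives 45, -4, 60, -3; average 24.5.
Conditioning on Supply=-2 selects the 2 unit(s) with Demand ∈ {-2, -1}. Their Surplus values: -4, -3. Mean = -3.5.
Difference = 24.5 − (-3.5) = 28.

28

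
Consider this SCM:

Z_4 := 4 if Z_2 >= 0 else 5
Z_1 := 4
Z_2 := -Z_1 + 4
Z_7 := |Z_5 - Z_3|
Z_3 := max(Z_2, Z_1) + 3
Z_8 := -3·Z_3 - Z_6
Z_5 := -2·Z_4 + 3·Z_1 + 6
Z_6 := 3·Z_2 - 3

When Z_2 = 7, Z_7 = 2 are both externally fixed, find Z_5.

Setting Z_2 = 7, Z_7 = 2 by intervention discards those variables' equations.
Z_4 = 4 if Z_2 >= 0 else 5  [with Z_2=7]  = 4
Z_5 = -2·Z_4 + 3·Z_1 + 6  [with Z_4=4, Z_1=4]  = 10

10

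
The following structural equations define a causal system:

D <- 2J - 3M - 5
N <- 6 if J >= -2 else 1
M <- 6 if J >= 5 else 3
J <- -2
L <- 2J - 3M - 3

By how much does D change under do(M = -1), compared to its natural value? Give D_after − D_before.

Under do(M=-1), the mechanism M <- 6 if J >= 5 else 3 is discarded; M is fixed at -1.
D = 2J - 3M - 5  [with J=-2, M=-1]  = -6
Without intervention: M = 6 if J >= 5 else 3  [with J=-2]  = 3; D = 2J - 3M - 5  [with J=-2, M=3]  = -18.
Change = -6 − (-18) = 12.

12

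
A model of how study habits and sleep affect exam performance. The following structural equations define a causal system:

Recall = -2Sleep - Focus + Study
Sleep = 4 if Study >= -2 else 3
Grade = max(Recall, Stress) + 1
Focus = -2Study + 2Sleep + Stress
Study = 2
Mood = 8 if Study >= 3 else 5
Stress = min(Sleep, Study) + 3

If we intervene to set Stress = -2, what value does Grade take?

The intervention breaks the incoming arrows to Stress: Stress = min(Sleep, Study) + 3 no longer applies, and Stress = -2.
Sleep = 4 if Study >= -2 else 3  [with Study=2]  = 4
Focus = -2Study + 2Sleep + Stress  [with Study=2, Sleep=4, Stress=-2]  = 2
Recall = -2Sleep - Focus + Study  [with Sleep=4, Focus=2, Study=2]  = -8
Grade = max(Recall, Stress) + 1  [with Recall=-8, Stress=-2]  = -1

-1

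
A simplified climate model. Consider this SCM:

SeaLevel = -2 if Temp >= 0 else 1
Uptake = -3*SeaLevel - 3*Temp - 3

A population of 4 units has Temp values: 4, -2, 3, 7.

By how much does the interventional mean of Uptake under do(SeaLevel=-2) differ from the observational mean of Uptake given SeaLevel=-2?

Under do(SeaLevel=-2), SeaLevel's equation is replaced by SeaLevel=-2 for every unit. Per-unit Uptake: -9, 9, -6, -18. Mean = -6.
Conditioning on SeaLevel=-2 selects the 3 unit(s) with Temp ∈ {4, 3, 7}. Their Uptake values: -9, -6, -18. Mean = -11.
Difference = -6 − (-11) = 5.

5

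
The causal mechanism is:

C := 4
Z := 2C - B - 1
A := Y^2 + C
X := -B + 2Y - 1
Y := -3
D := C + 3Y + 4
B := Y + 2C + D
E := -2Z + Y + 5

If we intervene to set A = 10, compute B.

Under do(A=10), the mechanism A := Y^2 + C is discarded; A is fixed at 10.
Since B is not a descendant of the intervened variable, it is unaffected.
D = C + 3Y + 4  [with C=4, Y=-3]  = -1
B = Y + 2C + D  [with Y=-3, C=4, D=-1]  = 4

4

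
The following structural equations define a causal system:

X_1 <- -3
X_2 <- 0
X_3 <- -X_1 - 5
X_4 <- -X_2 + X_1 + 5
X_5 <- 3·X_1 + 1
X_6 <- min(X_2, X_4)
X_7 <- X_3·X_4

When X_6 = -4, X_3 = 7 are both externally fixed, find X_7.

Under do(X_6 = -4, X_3 = 7), each intervened variable's structural equation is replaced by its fixed value.
X_4 = -X_2 + X_1 + 5  [with X_2=0, X_1=-3]  = 2
X_7 = X_3·X_4  [with X_3=7, X_4=2]  = 14

14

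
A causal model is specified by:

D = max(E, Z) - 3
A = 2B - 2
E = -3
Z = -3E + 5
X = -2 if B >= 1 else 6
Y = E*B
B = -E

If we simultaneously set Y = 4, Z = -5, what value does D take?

Setting Y = 4, Z = -5 by intervention discards those variables' equations.
D = max(E, Z) - 3  [with E=-3, Z=-5]  = -6

-6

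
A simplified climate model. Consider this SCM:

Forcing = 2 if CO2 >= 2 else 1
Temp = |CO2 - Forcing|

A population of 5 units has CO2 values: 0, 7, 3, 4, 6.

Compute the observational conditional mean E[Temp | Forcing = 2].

3

E[Temp|Forcing=2] averages over only the 4 units with Forcing=2 (CO2 = 7, 3, 4, 6): Temp = 5, 1, 2, 4, mean 3.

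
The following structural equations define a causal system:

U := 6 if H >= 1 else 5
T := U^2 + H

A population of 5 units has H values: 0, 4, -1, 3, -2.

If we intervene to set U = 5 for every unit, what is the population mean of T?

Under do(U=5), U's equation is replaced by U=5 for every unit. Per-unit T: 25, 29, 24, 28, 23. Mean = 25.8.

25.8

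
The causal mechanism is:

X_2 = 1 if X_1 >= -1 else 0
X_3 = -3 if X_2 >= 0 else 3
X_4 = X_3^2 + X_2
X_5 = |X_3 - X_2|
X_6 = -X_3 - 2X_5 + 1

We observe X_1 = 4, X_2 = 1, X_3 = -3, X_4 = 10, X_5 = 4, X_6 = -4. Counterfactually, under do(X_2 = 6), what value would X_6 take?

Under do(X_2=6), the mechanism X_2 = 1 if X_1 >= -1 else 0 is discarded; X_2 is fixed at 6.
X_3 = -3 if X_2 >= 0 else 3  [with X_2=6]  = -3
X_5 = |X_3 - X_2|  [with X_3=-3, X_2=6]  = 9
X_6 = -X_3 - 2X_5 + 1  [with X_3=-3, X_5=9]  = -14

-14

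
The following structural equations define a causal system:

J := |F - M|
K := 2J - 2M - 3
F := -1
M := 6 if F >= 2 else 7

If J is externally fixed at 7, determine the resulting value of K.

-3

The intervention breaks the incoming arrows to J: J := |F - M| no longer applies, and J = 7.
M = 6 if F >= 2 else 7  [with F=-1]  = 7
K = 2J - 2M - 3  [with J=7, M=7]  = -3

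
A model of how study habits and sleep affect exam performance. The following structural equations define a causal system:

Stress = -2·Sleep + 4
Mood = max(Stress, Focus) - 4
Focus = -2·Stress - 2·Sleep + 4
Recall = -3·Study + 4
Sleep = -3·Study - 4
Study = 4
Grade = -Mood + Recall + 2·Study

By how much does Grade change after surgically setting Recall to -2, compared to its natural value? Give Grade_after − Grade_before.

6

Intervening sets Recall = -2 and removes its equation (Recall = -3·Study + 4).
Sleep = -3·Study - 4  [with Study=4]  = -16
Stress = -2·Sleep + 4  [with Sleep=-16]  = 36
Focus = -2·Stress - 2·Sleep + 4  [with Stress=36, Sleep=-16]  = -36
Mood = max(Stress, Focus) - 4  [with Stress=36, Focus=-36]  = 32
Grade = -Mood + Recall + 2·Study  [with Mood=32, Recall=-2, Study=4]  = -26
Without intervention: Sleep = -3·Study - 4  [with Study=4]  = -16; Stress = -2·Sleep + 4  [with Sleep=-16]  = 36; Focus = -2·Stress - 2·Sleep + 4  [with Stress=36, Sleep=-16]  = -36; Mood = max(Stress, Focus) - 4  [with Stress=36, Focus=-36]  = 32; Recall = -3·Study + 4  [with Study=4]  = -8; Grade = -Mood + Recall + 2·Study  [with Mood=32, Recall=-8, Study=4]  = -32.
Change = -26 − (-32) = 6.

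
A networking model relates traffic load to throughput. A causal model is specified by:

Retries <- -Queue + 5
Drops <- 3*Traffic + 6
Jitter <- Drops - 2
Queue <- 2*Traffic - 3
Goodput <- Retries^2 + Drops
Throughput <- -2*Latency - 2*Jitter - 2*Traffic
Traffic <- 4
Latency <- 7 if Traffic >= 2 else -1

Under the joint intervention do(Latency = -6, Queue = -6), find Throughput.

Under do(Latency = -6, Queue = -6), each intervened variable's structural equation is replaced by its fixed value.
Drops = 3*Traffic + 6  [with Traffic=4]  = 18
Jitter = Drops - 2  [with Drops=18]  = 16
Throughput = -2*Latency - 2*Jitter - 2*Traffic  [with Latency=-6, Jitter=16, Traffic=4]  = -28

-28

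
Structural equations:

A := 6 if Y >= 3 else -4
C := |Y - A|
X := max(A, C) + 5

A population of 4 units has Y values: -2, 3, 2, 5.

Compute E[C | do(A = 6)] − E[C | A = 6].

2

do(A=6) breaks A's dependence on Y. With A=6 fixed, C across the units is 8, 3, 4, 1, mean 4.
Observing A=6 restricts to units where A's equation naturally yields 6: Y ∈ {3, 5}. In that subpopulation C = 3, 1, mean 2.
Difference = 4 − 2 = 2.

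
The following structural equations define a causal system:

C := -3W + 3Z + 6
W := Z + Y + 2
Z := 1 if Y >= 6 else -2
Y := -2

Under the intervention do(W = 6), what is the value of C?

-18

The intervention breaks the incoming arrows to W: W := Z + Y + 2 no longer applies, and W = 6.
Z = 1 if Y >= 6 else -2  [with Y=-2]  = -2
C = -3W + 3Z + 6  [with W=6, Z=-2]  = -18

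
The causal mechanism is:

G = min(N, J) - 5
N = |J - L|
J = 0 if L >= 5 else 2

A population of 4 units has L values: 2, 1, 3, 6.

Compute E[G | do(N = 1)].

-4.25

Every unit gets N=1 under the intervention. G values become -4, -4, -4, -5; E[G|do(N=1)] = -4.25.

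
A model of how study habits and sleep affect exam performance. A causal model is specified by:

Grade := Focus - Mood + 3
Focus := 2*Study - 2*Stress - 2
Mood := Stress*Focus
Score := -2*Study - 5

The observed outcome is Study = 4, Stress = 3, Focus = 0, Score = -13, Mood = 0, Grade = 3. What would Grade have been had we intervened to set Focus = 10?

The intervention breaks the incoming arrows to Focus: Focus := 2*Study - 2*Stress - 2 no longer applies, and Focus = 10.
Mood = Stress*Focus  [with Stress=3, Focus=10]  = 30
Grade = Focus - Mood + 3  [with Focus=10, Mood=30]  = -17

-17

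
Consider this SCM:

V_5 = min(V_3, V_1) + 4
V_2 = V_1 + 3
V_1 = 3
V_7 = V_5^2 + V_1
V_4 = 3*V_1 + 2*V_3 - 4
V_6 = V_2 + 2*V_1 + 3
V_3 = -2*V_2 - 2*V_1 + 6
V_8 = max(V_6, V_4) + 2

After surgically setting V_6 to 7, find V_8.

9

Intervening sets V_6 = 7 and removes its equation (V_6 = V_2 + 2*V_1 + 3).
V_2 = V_1 + 3  [with V_1=3]  = 6
V_3 = -2*V_2 - 2*V_1 + 6  [with V_2=6, V_1=3]  = -12
V_4 = 3*V_1 + 2*V_3 - 4  [with V_1=3, V_3=-12]  = -19
V_8 = max(V_6, V_4) + 2  [with V_6=7, V_4=-19]  = 9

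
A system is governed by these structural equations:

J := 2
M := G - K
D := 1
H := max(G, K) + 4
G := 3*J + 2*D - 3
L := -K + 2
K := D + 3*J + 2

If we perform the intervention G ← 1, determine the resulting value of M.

-8

Intervening sets G = 1 and removes its equation (G := 3*J + 2*D - 3).
K = D + 3*J + 2  [with D=1, J=2]  = 9
M = G - K  [with G=1, K=9]  = -8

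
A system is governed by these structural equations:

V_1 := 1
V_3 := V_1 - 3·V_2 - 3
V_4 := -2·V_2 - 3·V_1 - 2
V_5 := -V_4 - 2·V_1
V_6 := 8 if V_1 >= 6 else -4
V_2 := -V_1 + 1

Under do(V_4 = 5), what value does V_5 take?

Intervening sets V_4 = 5 and removes its equation (V_4 := -2·V_2 - 3·V_1 - 2).
V_5 = -V_4 - 2·V_1  [with V_4=5, V_1=1]  = -7

-7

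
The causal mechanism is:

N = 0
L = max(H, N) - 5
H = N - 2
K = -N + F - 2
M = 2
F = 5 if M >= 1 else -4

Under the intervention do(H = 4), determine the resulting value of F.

5

The intervention breaks the incoming arrows to H: H = N - 2 no longer applies, and H = 4.
F is not downstream of the intervention, so its value is determined by the original equations.
F = 5 if M >= 1 else -4  [with M=2]  = 5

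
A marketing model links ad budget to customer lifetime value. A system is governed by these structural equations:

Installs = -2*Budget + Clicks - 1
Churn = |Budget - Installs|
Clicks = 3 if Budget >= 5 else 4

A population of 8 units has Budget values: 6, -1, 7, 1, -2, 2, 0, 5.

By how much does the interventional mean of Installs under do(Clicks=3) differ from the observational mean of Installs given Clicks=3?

7.5

Under do(Clicks=3), Clicks's equation is replaced by Clicks=3 for every unit. Per-unit Installs: -10, 4, -12, 0, 6, -2, 2, -8. Mean = -2.5.
E[Installs|Clicks=3] averages over only the 3 units with Clicks=3 (Budget = 6, 7, 5): Installs = -10, -12, -8, mean -10.
Difference = -2.5 − (-10) = 7.5.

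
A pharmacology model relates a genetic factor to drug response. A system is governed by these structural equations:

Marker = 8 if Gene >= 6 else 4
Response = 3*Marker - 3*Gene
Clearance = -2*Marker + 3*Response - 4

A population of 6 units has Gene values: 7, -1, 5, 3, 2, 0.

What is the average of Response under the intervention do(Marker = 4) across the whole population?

4

The intervention sets Marker=4 in all 6 units regardless of Gene. Recomputing Response per unit gives -9, 15, -3, 3, 6, 12; average 4.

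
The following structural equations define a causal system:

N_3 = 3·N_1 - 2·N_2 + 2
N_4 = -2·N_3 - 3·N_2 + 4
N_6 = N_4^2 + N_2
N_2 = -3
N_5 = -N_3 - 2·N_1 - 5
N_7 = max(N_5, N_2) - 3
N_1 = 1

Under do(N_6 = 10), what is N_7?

-6

Intervening sets N_6 = 10 and removes its equation (N_6 = N_4^2 + N_2).
No directed path runs from N_6 to N_7, so N_7 keeps its natural value.
N_3 = 3·N_1 - 2·N_2 + 2  [with N_1=1, N_2=-3]  = 11
N_5 = -N_3 - 2·N_1 - 5  [with N_3=11, N_1=1]  = -18
N_7 = max(N_5, N_2) - 3  [with N_5=-18, N_2=-3]  = -6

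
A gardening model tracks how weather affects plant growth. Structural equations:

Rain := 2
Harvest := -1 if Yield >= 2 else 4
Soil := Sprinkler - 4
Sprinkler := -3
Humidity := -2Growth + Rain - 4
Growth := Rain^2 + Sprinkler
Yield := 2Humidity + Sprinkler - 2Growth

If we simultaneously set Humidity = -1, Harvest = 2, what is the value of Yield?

Under do(Humidity = -1, Harvest = 2), each intervened variable's structural equation is replaced by its fixed value.
Growth = Rain^2 + Sprinkler  [with Rain=2, Sprinkler=-3]  = 1
Yield = 2Humidity + Sprinkler - 2Growth  [with Humidity=-1, Sprinkler=-3, Growth=1]  = -7

-7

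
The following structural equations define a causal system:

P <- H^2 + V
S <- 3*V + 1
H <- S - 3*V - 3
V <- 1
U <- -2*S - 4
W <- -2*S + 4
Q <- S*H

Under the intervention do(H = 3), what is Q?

The intervention breaks the incoming arrows to H: H <- S - 3*V - 3 no longer applies, and H = 3.
S = 3*V + 1  [with V=1]  = 4
Q = S*H  [with S=4, H=3]  = 12

12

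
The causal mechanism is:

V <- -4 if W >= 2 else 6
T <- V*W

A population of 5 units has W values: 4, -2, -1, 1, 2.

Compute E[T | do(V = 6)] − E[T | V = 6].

8.8

The intervention sets V=6 in all 5 units regardless of W. Recomputing T per unit gives 24, -12, -6, 6, 12; average 4.8.
Observing V=6 restricts to units where V's equation naturally yields 6: W ∈ {-2, -1, 1}. In that subpopulation T = -12, -6, 6, mean -4.
Difference = 4.8 − (-4) = 8.8.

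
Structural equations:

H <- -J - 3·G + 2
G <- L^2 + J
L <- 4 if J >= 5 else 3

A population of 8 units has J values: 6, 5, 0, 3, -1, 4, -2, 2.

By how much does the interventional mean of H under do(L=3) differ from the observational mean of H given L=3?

-4.5

The intervention sets L=3 in all 8 units regardless of J. Recomputing H per unit gives -49, -45, -25, -37, -21, -41, -17, -33; average -33.5.
E[H|L=3] averages over only the 6 units with L=3 (J = 0, 3, -1, 4, -2, 2): H = -25, -37, -21, -41, -17, -33, mean -29.
Difference = -33.5 − (-29) = -4.5.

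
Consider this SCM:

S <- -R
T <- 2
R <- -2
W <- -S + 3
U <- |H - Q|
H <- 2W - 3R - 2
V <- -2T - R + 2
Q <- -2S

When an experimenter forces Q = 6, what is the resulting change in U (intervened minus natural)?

-10

Under do(Q=6), the mechanism Q <- -2S is discarded; Q is fixed at 6.
S = -R  [with R=-2]  = 2
W = -S + 3  [with S=2]  = 1
H = 2W - 3R - 2  [with W=1, R=-2]  = 6
U = |H - Q|  [with H=6, Q=6]  = 0
Without intervention: S = -R  [with R=-2]  = 2; W = -S + 3  [with S=2]  = 1; Q = -2S  [with S=2]  = -4; H = 2W - 3R - 2  [with W=1, R=-2]  = 6; U = |H - Q|  [with H=6, Q=-4]  = 10.
Change = 0 − 10 = -10.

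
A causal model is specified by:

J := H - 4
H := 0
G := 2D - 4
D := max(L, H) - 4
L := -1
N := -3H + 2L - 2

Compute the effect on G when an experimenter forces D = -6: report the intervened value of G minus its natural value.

-4

The intervention breaks the incoming arrows to D: D := max(L, H) - 4 no longer applies, and D = -6.
G = 2D - 4  [with D=-6]  = -16
Without intervention: D = max(L, H) - 4  [with L=-1, H=0]  = -4; G = 2D - 4  [with D=-4]  = -12.
Change = -16 − (-12) = -4.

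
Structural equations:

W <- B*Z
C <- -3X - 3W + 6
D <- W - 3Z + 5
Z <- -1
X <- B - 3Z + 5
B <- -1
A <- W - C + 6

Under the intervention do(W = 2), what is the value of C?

-21

Intervening sets W = 2 and removes its equation (W <- B*Z).
X = B - 3Z + 5  [with B=-1, Z=-1]  = 7
C = -3X - 3W + 6  [with X=7, W=2]  = -21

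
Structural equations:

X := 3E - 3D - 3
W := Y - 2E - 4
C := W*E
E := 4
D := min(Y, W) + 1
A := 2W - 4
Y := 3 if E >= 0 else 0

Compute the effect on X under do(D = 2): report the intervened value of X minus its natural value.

-30

Under do(D=2), the mechanism D := min(Y, W) + 1 is discarded; D is fixed at 2.
X = 3E - 3D - 3  [with E=4, D=2]  = 3
Without intervention: Y = 3 if E >= 0 else 0  [with E=4]  = 3; W = Y - 2E - 4  [with Y=3, E=4]  = -9; D = min(Y, W) + 1  [with Y=3, W=-9]  = -8; X = 3E - 3D - 3  [with E=4, D=-8]  = 33.
Change = 3 − 33 = -30.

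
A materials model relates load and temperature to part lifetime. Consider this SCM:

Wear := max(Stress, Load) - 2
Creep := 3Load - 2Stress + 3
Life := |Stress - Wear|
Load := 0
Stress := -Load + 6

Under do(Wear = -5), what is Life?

Intervening sets Wear = -5 and removes its equation (Wear := max(Stress, Load) - 2).
Stress = -Load + 6  [with Load=0]  = 6
Life = |Stress - Wear|  [with Stress=6, Wear=-5]  = 11

11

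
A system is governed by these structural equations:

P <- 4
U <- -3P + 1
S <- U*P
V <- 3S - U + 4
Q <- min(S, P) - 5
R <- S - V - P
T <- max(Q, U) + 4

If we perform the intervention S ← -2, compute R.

The intervention breaks the incoming arrows to S: S <- U*P no longer applies, and S = -2.
U = -3P + 1  [with P=4]  = -11
V = 3S - U + 4  [with S=-2, U=-11]  = 9
R = S - V - P  [with S=-2, V=9, P=4]  = -15

-15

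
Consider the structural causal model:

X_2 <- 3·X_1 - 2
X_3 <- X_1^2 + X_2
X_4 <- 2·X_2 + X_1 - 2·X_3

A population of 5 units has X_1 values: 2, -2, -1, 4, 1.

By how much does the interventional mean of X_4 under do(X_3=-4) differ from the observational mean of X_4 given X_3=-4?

Every unit gets X_3=-4 under the intervention. X_4 values become 18, -10, -3, 32, 11; E[X_4|do(X_3=-4)] = 9.6.
Observing X_3=-4 restricts to units where X_3's equation naturally yields -4: X_1 ∈ {-2, -1}. In that subpopulation X_4 = -10, -3, mean -6.5.
Difference = 9.6 − (-6.5) = 16.1.

16.1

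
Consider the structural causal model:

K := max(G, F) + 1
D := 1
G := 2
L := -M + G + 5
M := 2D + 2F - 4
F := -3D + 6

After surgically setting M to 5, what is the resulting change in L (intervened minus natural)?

Intervening sets M = 5 and removes its equation (M := 2D + 2F - 4).
L = -M + G + 5  [with M=5, G=2]  = 2
Without intervention: F = -3D + 6  [with D=1]  = 3; M = 2D + 2F - 4  [with D=1, F=3]  = 4; L = -M + G + 5  [with M=4, G=2]  = 3.
Change = 2 − 3 = -1.

-1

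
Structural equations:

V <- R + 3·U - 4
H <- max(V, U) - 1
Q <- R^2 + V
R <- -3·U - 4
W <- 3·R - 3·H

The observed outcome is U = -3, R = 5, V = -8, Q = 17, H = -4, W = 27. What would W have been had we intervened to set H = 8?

-9

The intervention breaks the incoming arrows to H: H <- max(V, U) - 1 no longer applies, and H = 8.
R = -3·U - 4  [with U=-3]  = 5
W = 3·R - 3·H  [with R=5, H=8]  = -9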